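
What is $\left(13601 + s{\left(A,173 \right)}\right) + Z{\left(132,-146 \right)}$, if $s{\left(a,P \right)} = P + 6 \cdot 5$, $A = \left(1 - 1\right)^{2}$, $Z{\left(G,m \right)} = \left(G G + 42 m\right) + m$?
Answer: $24950$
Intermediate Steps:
$Z{\left(G,m \right)} = G^{2} + 43 m$ ($Z{\left(G,m \right)} = \left(G^{2} + 42 m\right) + m = G^{2} + 43 m$)
$A = 0$ ($A = 0^{2} = 0$)
$s{\left(a,P \right)} = 30 + P$ ($s{\left(a,P \right)} = P + 30 = 30 + P$)
$\left(13601 + s{\left(A,173 \right)}\right) + Z{\left(132,-146 \right)} = \left(13601 + \left(30 + 173\right)\right) + \left(132^{2} + 43 \left(-146\right)\right) = \left(13601 + 203\right) + \left(17424 - 6278\right) = 13804 + 11146 = 24950$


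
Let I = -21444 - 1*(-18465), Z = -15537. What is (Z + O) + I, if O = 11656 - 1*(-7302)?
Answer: 442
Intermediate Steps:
O = 18958 (O = 11656 + 7302 = 18958)
I = -2979 (I = -21444 + 18465 = -2979)
(Z + O) + I = (-15537 + 18958) - 2979 = 3421 - 2979 = 442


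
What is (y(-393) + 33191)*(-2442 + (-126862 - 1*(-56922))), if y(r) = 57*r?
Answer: -781001780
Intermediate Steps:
(y(-393) + 33191)*(-2442 + (-126862 - 1*(-56922))) = (57*(-393) + 33191)*(-2442 + (-126862 - 1*(-56922))) = (-22401 + 33191)*(-2442 + (-126862 + 56922)) = 10790*(-2442 - 69940) = 10790*(-72382) = -781001780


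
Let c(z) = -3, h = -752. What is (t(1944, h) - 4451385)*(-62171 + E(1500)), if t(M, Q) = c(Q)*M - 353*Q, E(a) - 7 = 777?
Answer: 257319632507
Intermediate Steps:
E(a) = 784 (E(a) = 7 + 777 = 784)
t(M, Q) = -353*Q - 3*M (t(M, Q) = -3*M - 353*Q = -353*Q - 3*M)
(t(1944, h) - 4451385)*(-62171 + E(1500)) = ((-353*(-752) - 3*1944) - 4451385)*(-62171 + 784) = ((265456 - 5832) - 4451385)*(-61387) = (259624 - 4451385)*(-61387) = -4191761*(-61387) = 257319632507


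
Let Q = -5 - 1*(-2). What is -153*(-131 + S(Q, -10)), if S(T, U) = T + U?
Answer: 22032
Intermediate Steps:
Q = -3 (Q = -5 + 2 = -3)
-153*(-131 + S(Q, -10)) = -153*(-131 + (-3 - 10)) = -153*(-131 - 13) = -153*(-144) = 22032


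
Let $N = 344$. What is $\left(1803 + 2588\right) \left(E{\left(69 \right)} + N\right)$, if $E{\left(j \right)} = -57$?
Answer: $1260217$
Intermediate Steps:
$\left(1803 + 2588\right) \left(E{\left(69 \right)} + N\right) = \left(1803 + 2588\right) \left(-57 + 344\right) = 4391 \cdot 287 = 1260217$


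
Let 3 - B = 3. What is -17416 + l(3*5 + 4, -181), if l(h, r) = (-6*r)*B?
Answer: -17416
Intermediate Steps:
B = 0 (B = 3 - 1*3 = 3 - 3 = 0)
l(h, r) = 0 (l(h, r) = -6*r*0 = 0)
-17416 + l(3*5 + 4, -181) = -17416 + 0 = -17416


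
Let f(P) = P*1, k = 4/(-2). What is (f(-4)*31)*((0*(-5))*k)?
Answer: 0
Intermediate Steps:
k = -2 (k = 4*(-1/2) = -2)
f(P) = P
(f(-4)*31)*((0*(-5))*k) = (-4*31)*((0*(-5))*(-2)) = -0*(-2) = -124*0 = 0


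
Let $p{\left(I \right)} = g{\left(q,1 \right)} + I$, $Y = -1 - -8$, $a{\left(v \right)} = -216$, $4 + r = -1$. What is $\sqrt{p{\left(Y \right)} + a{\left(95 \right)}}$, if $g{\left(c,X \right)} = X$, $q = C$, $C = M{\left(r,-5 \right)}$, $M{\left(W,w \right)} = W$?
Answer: $4 i \sqrt{13} \approx 14.422 i$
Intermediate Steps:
$r = -5$ ($r = -4 - 1 = -5$)
$C = -5$
$q = -5$
$Y = 7$ ($Y = -1 + 8 = 7$)
$p{\left(I \right)} = 1 + I$
$\sqrt{p{\left(Y \right)} + a{\left(95 \right)}} = \sqrt{\left(1 + 7\right) - 216} = \sqrt{8 - 216} = \sqrt{-208} = 4 i \sqrt{13}$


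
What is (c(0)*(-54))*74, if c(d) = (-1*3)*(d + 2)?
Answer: 23976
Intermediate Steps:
c(d) = -6 - 3*d (c(d) = -3*(2 + d) = -6 - 3*d)
(c(0)*(-54))*74 = ((-6 - 3*0)*(-54))*74 = ((-6 + 0)*(-54))*74 = -6*(-54)*74 = 324*74 = 23976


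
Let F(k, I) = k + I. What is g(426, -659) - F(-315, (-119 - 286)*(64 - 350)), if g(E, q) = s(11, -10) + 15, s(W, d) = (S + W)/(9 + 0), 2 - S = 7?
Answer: -346498/3 ≈ -1.1550e+5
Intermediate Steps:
S = -5 (S = 2 - 1*7 = 2 - 7 = -5)
s(W, d) = -5/9 + W/9 (s(W, d) = (-5 + W)/(9 + 0) = (-5 + W)/9 = (-5 + W)*(1/9) = -5/9 + W/9)
g(E, q) = 47/3 (g(E, q) = (-5/9 + (1/9)*11) + 15 = (-5/9 + 11/9) + 15 = 2/3 + 15 = 47/3)
F(k, I) = I + k
g(426, -659) - F(-315, (-119 - 286)*(64 - 350)) = 47/3 - ((-119 - 286)*(64 - 350) - 315) = 47/3 - (-405*(-286) - 315) = 47/3 - (115830 - 315) = 47/3 - 1*115515 = 47/3 - 115515 = -346498/3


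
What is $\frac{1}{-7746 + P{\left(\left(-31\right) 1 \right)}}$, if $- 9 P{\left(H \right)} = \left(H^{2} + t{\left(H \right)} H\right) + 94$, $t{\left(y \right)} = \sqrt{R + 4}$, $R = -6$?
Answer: $- \frac{70769}{556472587} - \frac{31 i \sqrt{2}}{556472587} \approx -0.00012717 - 7.8783 \cdot 10^{-8} i$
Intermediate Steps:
$t{\left(y \right)} = i \sqrt{2}$ ($t{\left(y \right)} = \sqrt{-6 + 4} = \sqrt{-2} = i \sqrt{2}$)
$P{\left(H \right)} = - \frac{94}{9} - \frac{H^{2}}{9} - \frac{i H \sqrt{2}}{9}$ ($P{\left(H \right)} = - \frac{\left(H^{2} + i \sqrt{2} H\right) + 94}{9} = - \frac{\left(H^{2} + i H \sqrt{2}\right) + 94}{9} = - \frac{94 + H^{2} + i H \sqrt{2}}{9} = - \frac{94}{9} - \frac{H^{2}}{9} - \frac{i H \sqrt{2}}{9}$)
$\frac{1}{-7746 + P{\left(\left(-31\right) 1 \right)}} = \frac{1}{-7746 - \left(\frac{94}{9} + \frac{961}{9} + \frac{i \left(\left(-31\right) 1\right) \sqrt{2}}{9}\right)} = \frac{1}{-7746 - \left(\frac{94}{9} + \frac{961}{9} + \frac{1}{9} i \left(-31\right) \sqrt{2}\right)} = \frac{1}{-7746 - \left(\frac{1055}{9} - \frac{31 i \sqrt{2}}{9}\right)} = \frac{1}{- \frac{70769}{9} + \frac{31 i \sqrt{2}}{9}}$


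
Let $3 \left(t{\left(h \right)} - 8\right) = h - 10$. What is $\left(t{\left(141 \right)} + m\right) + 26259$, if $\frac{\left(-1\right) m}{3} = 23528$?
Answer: $- \frac{132820}{3} \approx -44273.0$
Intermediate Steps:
$m = -70584$ ($m = \left(-3\right) 23528 = -70584$)
$t{\left(h \right)} = \frac{14}{3} + \frac{h}{3}$ ($t{\left(h \right)} = 8 + \frac{h - 10}{3} = 8 + \frac{-10 + h}{3} = 8 + \left(- \frac{10}{3} + \frac{h}{3}\right) = \frac{14}{3} + \frac{h}{3}$)
$\left(t{\left(141 \right)} + m\right) + 26259 = \left(\left(\frac{14}{3} + \frac{1}{3} \cdot 141\right) - 70584\right) + 26259 = \left(\left(\frac{14}{3} + 47\right) - 70584\right) + 26259 = \left(\frac{155}{3} - 70584\right) + 26259 = - \frac{211597}{3} + 26259 = - \frac{132820}{3}$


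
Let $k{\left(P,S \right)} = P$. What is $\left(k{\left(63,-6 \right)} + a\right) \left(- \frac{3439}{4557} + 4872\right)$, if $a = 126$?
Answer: $\frac{199784385}{217} \approx 9.2067 \cdot 10^{5}$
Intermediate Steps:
$\left(k{\left(63,-6 \right)} + a\right) \left(- \frac{3439}{4557} + 4872\right) = \left(63 + 126\right) \left(- \frac{3439}{4557} + 4872\right) = 189 \left(\left(-3439\right) \frac{1}{4557} + 4872\right) = 189 \left(- \frac{3439}{4557} + 4872\right) = 189 \cdot \frac{22198265}{4557} = \frac{199784385}{217}$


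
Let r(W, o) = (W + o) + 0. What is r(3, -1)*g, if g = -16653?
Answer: -33306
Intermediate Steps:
r(W, o) = W + o
r(3, -1)*g = (3 - 1)*(-16653) = 2*(-16653) = -33306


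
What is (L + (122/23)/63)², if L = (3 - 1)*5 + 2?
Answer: 306600100/2099601 ≈ 146.03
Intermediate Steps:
L = 12 (L = 2*5 + 2 = 10 + 2 = 12)
(L + (122/23)/63)² = (12 + (122/23)/63)² = (12 + (122*(1/23))*(1/63))² = (12 + (122/23)*(1/63))² = (12 + 122/1449)² = (17510/1449)² = 306600100/2099601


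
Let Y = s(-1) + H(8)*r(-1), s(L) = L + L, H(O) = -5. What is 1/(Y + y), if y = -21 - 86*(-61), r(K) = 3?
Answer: 1/5208 ≈ 0.00019201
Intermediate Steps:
s(L) = 2*L
y = 5225 (y = -21 + 5246 = 5225)
Y = -17 (Y = 2*(-1) - 5*3 = -2 - 15 = -17)
1/(Y + y) = 1/(-17 + 5225) = 1/5208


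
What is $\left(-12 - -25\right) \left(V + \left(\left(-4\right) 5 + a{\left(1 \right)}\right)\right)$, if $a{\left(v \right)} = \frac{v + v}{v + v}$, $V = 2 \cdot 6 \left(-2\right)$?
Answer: $-559$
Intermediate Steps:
$V = -24$ ($V = 12 \left(-2\right) = -24$)
$a{\left(v \right)} = 1$ ($a{\left(v \right)} = \frac{2 v}{2 v} = 2 v \frac{1}{2 v} = 1$)
$\left(-12 - -25\right) \left(V + \left(\left(-4\right) 5 + a{\left(1 \right)}\right)\right) = \left(-12 - -25\right) \left(-24 + \left(\left(-4\right) 5 + 1\right)\right) = \left(-12 + 25\right) \left(-24 + \left(-20 + 1\right)\right) = 13 \left(-24 - 19\right) = 13 \left(-43\right) = -559$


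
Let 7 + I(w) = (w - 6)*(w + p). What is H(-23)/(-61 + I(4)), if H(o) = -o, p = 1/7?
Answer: -161/534 ≈ -0.30150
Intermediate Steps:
p = 1/7 ≈ 0.14286
I(w) = -7 + (-6 + w)*(1/7 + w) (I(w) = -7 + (w - 6)*(w + 1/7) = -7 + (-6 + w)*(1/7 + w))
H(-23)/(-61 + I(4)) = (-1*(-23))/(-61 + (-55/7 + 4**2 - 41/7*4)) = 23/(-61 + (-55/7 + 16 - 164/7)) = 23/(-61 - 107/7) = 23/(-534/7) = 23*(-7/534) = -161/534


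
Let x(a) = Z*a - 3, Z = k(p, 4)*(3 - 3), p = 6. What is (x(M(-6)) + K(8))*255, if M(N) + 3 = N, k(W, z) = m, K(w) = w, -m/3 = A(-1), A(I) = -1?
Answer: 1275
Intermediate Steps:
m = 3 (m = -3*(-1) = 3)
k(W, z) = 3
Z = 0 (Z = 3*(3 - 3) = 3*0 = 0)
M(N) = -3 + N
x(a) = -3 (x(a) = 0*a - 3 = 0 - 3 = -3)
(x(M(-6)) + K(8))*255 = (-3 + 8)*255 = 5*255 = 1275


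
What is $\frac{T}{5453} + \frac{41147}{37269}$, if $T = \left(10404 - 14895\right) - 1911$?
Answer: $- \frac{346867}{4956777} \approx -0.069978$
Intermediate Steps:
$T = -6402$ ($T = -4491 - 1911 = -6402$)
$\frac{T}{5453} + \frac{41147}{37269} = - \frac{6402}{5453} + \frac{41147}{37269} = - \frac{346867}{4956777}$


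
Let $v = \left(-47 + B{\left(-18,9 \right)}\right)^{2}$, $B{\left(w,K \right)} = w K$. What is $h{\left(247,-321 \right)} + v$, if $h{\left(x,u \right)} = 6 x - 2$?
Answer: $45161$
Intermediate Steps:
$h{\left(x,u \right)} = -2 + 6 x$
$B{\left(w,K \right)} = K w$
$v = 43681$ ($v = \left(-47 + 9 \left(-18\right)\right)^{2} = \left(-47 - 162\right)^{2} = \left(-209\right)^{2} = 43681$)
$h{\left(247,-321 \right)} + v = \left(-2 + 6 \cdot 247\right) + 43681 = \left(-2 + 1482\right) + 43681 = 1480 + 43681 = 45161$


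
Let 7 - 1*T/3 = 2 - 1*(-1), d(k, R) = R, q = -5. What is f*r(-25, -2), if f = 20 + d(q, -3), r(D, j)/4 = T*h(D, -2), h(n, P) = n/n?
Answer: 816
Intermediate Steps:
h(n, P) = 1
T = 12 (T = 21 - 3*(2 - 1*(-1)) = 21 - 3*(2 + 1) = 21 - 3*3 = 21 - 9 = 12)
r(D, j) = 48 (r(D, j) = 4*(12*1) = 4*12 = 48)
f = 17 (f = 20 - 3 = 17)
f*r(-25, -2) = 17*48 = 816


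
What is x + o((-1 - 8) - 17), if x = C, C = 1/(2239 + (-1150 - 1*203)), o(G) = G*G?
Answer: 598937/886 ≈ 676.00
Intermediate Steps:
o(G) = G²
C = 1/886 (C = 1/(2239 + (-1150 - 203)) = 1/(2239 - 1353) = 1/886 ≈ 0.0011287)
x = 1/886 ≈ 0.0011287
x + o((-1 - 8) - 17) = 1/886 + ((-1 - 8) - 17)² = 1/886 + (-9 - 17)² = 1/886 + (-26)² = 1/886 + 676 = 598937/886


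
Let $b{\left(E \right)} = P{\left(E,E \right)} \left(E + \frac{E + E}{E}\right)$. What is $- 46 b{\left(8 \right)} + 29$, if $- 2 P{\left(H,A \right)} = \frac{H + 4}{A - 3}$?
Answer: $581$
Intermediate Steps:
$P{\left(H,A \right)} = - \frac{4 + H}{2 \left(-3 + A\right)}$ ($P{\left(H,A \right)} = - \frac{\left(H + 4\right) \frac{1}{A - 3}}{2} = - \frac{\left(4 + H\right) \frac{1}{-3 + A}}{2} = - \frac{\frac{1}{-3 + A} \left(4 + H\right)}{2} = - \frac{4 + H}{2 \left(-3 + A\right)}$)
$b{\left(E \right)} = \frac{\left(-4 - E\right) \left(2 + E\right)}{2 \left(-3 + E\right)}$ ($b{\left(E \right)} = \frac{-4 - E}{2 \left(-3 + E\right)} \left(E + \frac{E + E}{E}\right) = \frac{-4 - E}{2 \left(-3 + E\right)} \left(E + \frac{2 E}{E}\right) = \frac{-4 - E}{2 \left(-3 + E\right)} \left(E + 2\right) = \frac{-4 - E}{2 \left(-3 + E\right)} \left(2 + E\right) = \frac{\left(-4 - E\right) \left(2 + E\right)}{2 \left(-3 + E\right)}$)
$- 46 b{\left(8 \right)} + 29 = - 46 \left(- \frac{\left(2 + 8\right) \left(4 + 8\right)}{-6 + 2 \cdot 8}\right) + 29 = - 46 \left(\left(-1\right) \frac{1}{-6 + 16} \cdot 10 \cdot 12\right) + 29 = - 46 \left(\left(-1\right) \frac{1}{10} \cdot 10 \cdot 12\right) + 29 = \left(-46\right) \left(-12\right) + 29 = 552 + 29 = 581$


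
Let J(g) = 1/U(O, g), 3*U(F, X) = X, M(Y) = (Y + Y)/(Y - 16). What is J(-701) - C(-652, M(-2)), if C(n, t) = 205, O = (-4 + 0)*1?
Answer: -143708/701 ≈ -205.00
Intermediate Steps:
M(Y) = 2*Y/(-16 + Y) (M(Y) = (2*Y)/(-16 + Y) = 2*Y/(-16 + Y))
O = -4 (O = -4*1 = -4)
U(F, X) = X/3
J(g) = 3/g (J(g) = 1/(g/3) = 3/g)
J(-701) - C(-652, M(-2)) = 3/(-701) - 1*205 = 3*(-1/701) - 205 = -3/701 - 205 = -143708/701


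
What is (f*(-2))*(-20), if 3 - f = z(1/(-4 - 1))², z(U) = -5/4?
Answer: 115/2 ≈ 57.500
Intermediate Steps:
z(U) = -5/4 (z(U) = -5*¼ = -5/4)
f = 23/16 (f = 3 - (-5/4)² = 3 - 1*25/16 = 3 - 25/16 = 23/16 ≈ 1.4375)
(f*(-2))*(-20) = ((23/16)*(-2))*(-20) = -23/8*(-20) = 115/2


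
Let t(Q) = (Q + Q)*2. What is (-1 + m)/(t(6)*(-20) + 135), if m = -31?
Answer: 32/345 ≈ 0.092754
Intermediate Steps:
t(Q) = 4*Q (t(Q) = (2*Q)*2 = 4*Q)
(-1 + m)/(t(6)*(-20) + 135) = (-1 - 31)/((4*6)*(-20) + 135) = -32/(24*(-20) + 135) = -32/(-480 + 135) = -32/(-345) = -32*(-1/345) = 32/345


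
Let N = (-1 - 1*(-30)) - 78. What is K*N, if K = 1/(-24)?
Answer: 49/24 ≈ 2.0417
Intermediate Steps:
K = -1/24 ≈ -0.041667
N = -49 (N = (-1 + 30) - 78 = 29 - 78 = -49)
K*N = -1/24*(-49) = 49/24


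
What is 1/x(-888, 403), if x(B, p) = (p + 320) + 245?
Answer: 1/968 ≈ 0.0010331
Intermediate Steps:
x(B, p) = 565 + p (x(B, p) = (320 + p) + 245 = 565 + p)
1/x(-888, 403) = 1/(565 + 403) = 1/968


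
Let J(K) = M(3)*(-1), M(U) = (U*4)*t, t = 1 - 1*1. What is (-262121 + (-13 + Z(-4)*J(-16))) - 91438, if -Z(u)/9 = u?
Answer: -353572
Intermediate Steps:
Z(u) = -9*u
t = 0 (t = 1 - 1 = 0)
M(U) = 0 (M(U) = (U*4)*0 = (4*U)*0 = 0)
J(K) = 0 (J(K) = 0*(-1) = 0)
(-262121 + (-13 + Z(-4)*J(-16))) - 91438 = (-262121 + (-13 - 9*(-4)*0)) - 91438 = (-262121 + (-13 + 36*0)) - 91438 = (-262121 + (-13 + 0)) - 91438 = (-262121 - 13) - 91438 = -262134 - 91438 = -353572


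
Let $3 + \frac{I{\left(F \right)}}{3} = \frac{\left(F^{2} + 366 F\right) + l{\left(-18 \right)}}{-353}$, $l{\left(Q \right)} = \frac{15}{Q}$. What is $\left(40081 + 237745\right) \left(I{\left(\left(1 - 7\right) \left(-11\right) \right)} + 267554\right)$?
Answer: $\frac{26215064450839}{353} \approx 7.4264 \cdot 10^{10}$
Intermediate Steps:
$I{\left(F \right)} = - \frac{6349}{706} - \frac{1098 F}{353} - \frac{3 F^{2}}{353}$ ($I{\left(F \right)} = -9 + 3 \frac{\left(F^{2} + 366 F\right) + \frac{15}{-18}}{-353} = -9 + 3 \left(\left(F^{2} + 366 F\right) + 15 \left(- \frac{1}{18}\right)\right) \left(- \frac{1}{353}\right) = -9 + 3 \left(\left(F^{2} + 366 F\right) - \frac{5}{6}\right) \left(- \frac{1}{353}\right) = -9 + 3 \left(- \frac{5}{6} + F^{2} + 366 F\right) \left(- \frac{1}{353}\right) = -9 + 3 \left(\frac{5}{2118} - \frac{366 F}{353} - \frac{F^{2}}{353}\right) = -9 - \left(- \frac{5}{706} + \frac{3 F^{2}}{353} + \frac{1098 F}{353}\right) = - \frac{6349}{706} - \frac{1098 F}{353} - \frac{3 F^{2}}{353}$)
$\left(40081 + 237745\right) \left(I{\left(\left(1 - 7\right) \left(-11\right) \right)} + 267554\right) = \left(40081 + 237745\right) \left(\left(- \frac{6349}{706} - \frac{1098 \left(1 - 7\right) \left(-11\right)}{353} - \frac{3 \left(\left(1 - 7\right) \left(-11\right)\right)^{2}}{353}\right) + 267554\right) = 277826 \left(\left(- \frac{6349}{706} - \frac{1098 \left(\left(-6\right) \left(-11\right)\right)}{353} - \frac{3 \left(\left(-6\right) \left(-11\right)\right)^{2}}{353}\right) + 267554\right) = 277826 \left(\left(- \frac{6349}{706} - \frac{72468}{353} - \frac{3 \cdot 66^{2}}{353}\right) + 267554\right) = 277826 \left(\left(- \frac{6349}{706} - \frac{72468}{353} - \frac{13068}{353}\right) + 267554\right) = 277826 \left(- \frac{177421}{706} + 267554\right) = 277826 \cdot \frac{188715703}{706} = \frac{26215064450839}{353}$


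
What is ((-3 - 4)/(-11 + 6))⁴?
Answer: 2401/625 ≈ 3.8416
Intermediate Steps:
((-3 - 4)/(-11 + 6))⁴ = (-7/(-5))⁴ = (-7*(-⅕))⁴ = (7/5)⁴ = 2401/625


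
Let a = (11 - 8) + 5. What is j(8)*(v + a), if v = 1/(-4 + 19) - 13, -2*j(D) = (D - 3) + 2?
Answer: 259/15 ≈ 17.267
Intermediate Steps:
j(D) = 1/2 - D/2 (j(D) = -((D - 3) + 2)/2 = -((-3 + D) + 2)/2 = -(-1 + D)/2 = 1/2 - D/2)
a = 8 (a = 3 + 5 = 8)
v = -194/15 (v = 1/15 - 13 = -194/15 ≈ -12.933)
j(8)*(v + a) = (1/2 - 1/2*8)*(-194/15 + 8) = (1/2 - 4)*(-74/15) = -7/2*(-74/15) = 259/15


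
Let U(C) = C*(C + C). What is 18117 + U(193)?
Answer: 92615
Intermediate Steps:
U(C) = 2*C**2 (U(C) = C*(2*C) = 2*C**2)
18117 + U(193) = 18117 + 2*193**2 = 18117 + 2*37249 = 18117 + 74498 = 92615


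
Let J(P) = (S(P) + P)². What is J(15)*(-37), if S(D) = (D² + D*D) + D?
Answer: -8524800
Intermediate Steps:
S(D) = D + 2*D² (S(D) = (D² + D²) + D = 2*D² + D = D + 2*D²)
J(P) = (P + P*(1 + 2*P))² (J(P) = (P*(1 + 2*P) + P)² = (P + P*(1 + 2*P))²)
J(15)*(-37) = (4*15²*(1 + 15)²)*(-37) = (4*225*16²)*(-37) = (4*225*256)*(-37) = 230400*(-37) = -8524800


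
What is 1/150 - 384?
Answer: -57599/150 ≈ -383.99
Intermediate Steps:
1/150 - 384 = -57599/150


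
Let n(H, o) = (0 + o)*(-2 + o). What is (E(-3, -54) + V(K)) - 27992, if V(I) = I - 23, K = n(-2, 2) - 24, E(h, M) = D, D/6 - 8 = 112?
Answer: -27319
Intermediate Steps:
D = 720 (D = 48 + 6*112 = 48 + 672 = 720)
E(h, M) = 720
n(H, o) = o*(-2 + o)
K = -24 (K = 2*(-2 + 2) - 24 = 2*0 - 24 = 0 - 24 = -24)
V(I) = -23 + I
(E(-3, -54) + V(K)) - 27992 = (720 + (-23 - 24)) - 27992 = (720 - 47) - 27992 = 673 - 27992 = -27319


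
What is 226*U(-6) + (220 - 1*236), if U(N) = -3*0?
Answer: -16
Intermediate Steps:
U(N) = 0
226*U(-6) + (220 - 1*236) = 226*0 + (220 - 1*236) = 0 + (220 - 236) = 0 - 16 = -16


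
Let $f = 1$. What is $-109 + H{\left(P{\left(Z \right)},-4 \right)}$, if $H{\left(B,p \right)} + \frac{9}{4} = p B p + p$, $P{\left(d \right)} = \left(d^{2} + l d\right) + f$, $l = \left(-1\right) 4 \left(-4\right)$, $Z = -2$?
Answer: $- \frac{2189}{4} \approx -547.25$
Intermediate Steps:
$l = 16$ ($l = \left(-4\right) \left(-4\right) = 16$)
$P{\left(d \right)} = 1 + d^{2} + 16 d$ ($P{\left(d \right)} = \left(d^{2} + 16 d\right) + 1 = 1 + d^{2} + 16 d$)
$H{\left(B,p \right)} = - \frac{9}{4} + p + B p^{2}$ ($H{\left(B,p \right)} = - \frac{9}{4} + \left(p B p + p\right) = - \frac{9}{4} + \left(B p p + p\right) = - \frac{9}{4} + \left(B p^{2} + p\right) = - \frac{9}{4} + \left(p + B p^{2}\right) = - \frac{9}{4} + p + B p^{2}$)
$-109 + H{\left(P{\left(Z \right)},-4 \right)} = -109 - \left(\frac{25}{4} - \left(1 + \left(-2\right)^{2} + 16 \left(-2\right)\right) \left(-4\right)^{2}\right) = -109 - \left(\frac{25}{4} - \left(1 + 4 - 32\right) 16\right) = -109 - \frac{1753}{4} = - \frac{2189}{4}$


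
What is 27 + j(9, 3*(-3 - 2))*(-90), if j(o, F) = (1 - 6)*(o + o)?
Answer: 8127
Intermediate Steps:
j(o, F) = -10*o
27 + j(9, 3*(-3 - 2))*(-90) = 27 - 10*9*(-90) = 27 - 90*(-90) = 27 + 8100 = 8127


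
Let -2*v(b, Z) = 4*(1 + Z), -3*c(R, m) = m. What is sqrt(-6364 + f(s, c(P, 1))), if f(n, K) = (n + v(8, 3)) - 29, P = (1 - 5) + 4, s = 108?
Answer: I*sqrt(6293) ≈ 79.328*I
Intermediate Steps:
P = 0 (P = -4 + 4 = 0)
c(R, m) = -m/3
v(b, Z) = -2 - 2*Z (v(b, Z) = -2*(1 + Z) = -(4 + 4*Z)/2 = -2 - 2*Z)
f(n, K) = -37 + n (f(n, K) = (n + (-2 - 2*3)) - 29 = (n + (-2 - 6)) - 29 = (n - 8) - 29 = (-8 + n) - 29 = -37 + n)
sqrt(-6364 + f(s, c(P, 1))) = sqrt(-6364 + (-37 + 108)) = sqrt(-6364 + 71) = sqrt(-6293) = I*sqrt(6293)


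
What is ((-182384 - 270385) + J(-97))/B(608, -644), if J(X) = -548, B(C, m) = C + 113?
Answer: -453317/721 ≈ -628.73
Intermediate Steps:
B(C, m) = 113 + C
((-182384 - 270385) + J(-97))/B(608, -644) = ((-182384 - 270385) - 548)/(113 + 608) = (-452769 - 548)/721 = -453317*1/721 = -453317/721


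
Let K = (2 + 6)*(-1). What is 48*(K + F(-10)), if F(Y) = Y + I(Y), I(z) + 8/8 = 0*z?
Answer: -912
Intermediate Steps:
I(z) = -1 (I(z) = -1 + 0*z = -1 + 0 = -1)
K = -8 (K = 8*(-1) = -8)
F(Y) = -1 + Y (F(Y) = Y - 1 = -1 + Y)
48*(K + F(-10)) = 48*(-8 + (-1 - 10)) = 48*(-8 - 11) = 48*(-19) = -912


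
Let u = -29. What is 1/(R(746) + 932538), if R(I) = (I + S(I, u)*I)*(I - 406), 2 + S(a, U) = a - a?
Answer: 1/678898 ≈ 1.4730e-6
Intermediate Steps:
S(a, U) = -2 (S(a, U) = -2 + (a - a) = -2 + 0 = -2)
R(I) = -I*(-406 + I) (R(I) = (I - 2*I)*(I - 406) = (-I)*(-406 + I) = -I*(-406 + I))
1/(R(746) + 932538) = 1/(746*(406 - 1*746) + 932538) = 1/(746*(406 - 746) + 932538) = 1/(746*(-340) + 932538) = 1/(-253640 + 932538) = 1/678898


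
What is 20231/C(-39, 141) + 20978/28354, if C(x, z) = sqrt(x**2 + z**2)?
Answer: 10489/14177 + 20231*sqrt(2378)/7134 ≈ 139.03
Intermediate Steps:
20231/C(-39, 141) + 20978/28354 = 20231/(sqrt((-39)**2 + 141**2)) + 20978/28354 = 20231/(sqrt(1521 + 19881)) + 20978*(1/28354) = 20231/(sqrt(21402)) + 10489/14177 = 20231/((3*sqrt(2378))) + 10489/14177 = 20231*(sqrt(2378)/7134) + 10489/14177 = 20231*sqrt(2378)/7134 + 10489/14177 = 10489/14177 + 20231*sqrt(2378)/7134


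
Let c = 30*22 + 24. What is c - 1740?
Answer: -1056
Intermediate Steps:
c = 684 (c = 660 + 24 = 684)
c - 1740 = 684 - 1740 = -1056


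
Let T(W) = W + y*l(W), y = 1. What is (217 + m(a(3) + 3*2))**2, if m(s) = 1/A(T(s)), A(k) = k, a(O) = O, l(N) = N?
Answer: 15264649/324 ≈ 47113.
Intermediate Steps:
T(W) = 2*W (T(W) = W + 1*W = W + W = 2*W)
m(s) = 1/(2*s)
(217 + m(a(3) + 3*2))**2 = (217 + 1/(2*(3 + 3*2)))**2 = (217 + 1/(2*(3 + 6)))**2 = (217 + (1/2)/9)**2 = (217 + (1/2)*(1/9))**2 = (217 + 1/18)**2 = (3907/18)**2 = 15264649/324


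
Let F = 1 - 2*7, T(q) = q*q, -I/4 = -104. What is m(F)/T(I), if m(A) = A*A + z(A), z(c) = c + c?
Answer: 11/13312 ≈ 0.00082632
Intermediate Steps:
I = 416 (I = -4*(-104) = 416)
T(q) = q²
z(c) = 2*c
F = -13 (F = 1 - 14 = -13)
m(A) = A² + 2*A (m(A) = A*A + 2*A = A² + 2*A)
m(F)/T(I) = (-13*(2 - 13))/(416²) = -13*(-11)/173056 = 143*(1/173056) = 11/13312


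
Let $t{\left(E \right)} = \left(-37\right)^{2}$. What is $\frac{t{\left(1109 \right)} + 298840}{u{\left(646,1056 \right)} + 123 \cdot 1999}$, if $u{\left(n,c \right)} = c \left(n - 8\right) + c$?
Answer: $\frac{42887}{131523} \approx 0.32608$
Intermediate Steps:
$t{\left(E \right)} = 1369$
$u{\left(n,c \right)} = c + c \left(-8 + n\right)$ ($u{\left(n,c \right)} = c \left(-8 + n\right) + c = c + c \left(-8 + n\right)$)
$\frac{t{\left(1109 \right)} + 298840}{u{\left(646,1056 \right)} + 123 \cdot 1999} = \frac{1369 + 298840}{1056 \left(-7 + 646\right) + 123 \cdot 1999} = \frac{300209}{1056 \cdot 639 + 245877} = \frac{300209}{674784 + 245877} = \frac{300209}{920661} = 300209 \cdot \frac{1}{920661} = \frac{42887}{131523}$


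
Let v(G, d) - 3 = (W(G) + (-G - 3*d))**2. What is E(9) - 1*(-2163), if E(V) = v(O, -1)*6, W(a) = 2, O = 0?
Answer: 2331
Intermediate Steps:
v(G, d) = 3 + (2 - G - 3*d)**2 (v(G, d) = 3 + (2 + (-G - 3*d))**2 = 3 + (2 - G - 3*d)**2)
E(V) = 168 (E(V) = (3 + (-2 + 0 + 3*(-1))**2)*6 = (3 + (-2 + 0 - 3)**2)*6 = (3 + (-5)**2)*6 = (3 + 25)*6 = 28*6 = 168)
E(9) - 1*(-2163) = 168 - 1*(-2163) = 168 + 2163 = 2331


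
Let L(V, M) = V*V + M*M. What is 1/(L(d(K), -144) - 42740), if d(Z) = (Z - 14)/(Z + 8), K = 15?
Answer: -529/11640115 ≈ -4.5446e-5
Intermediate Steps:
d(Z) = (-14 + Z)/(8 + Z)
L(V, M) = M² + V² (L(V, M) = V² + M² = M² + V²)
1/(L(d(K), -144) - 42740) = 1/(((-144)² + ((-14 + 15)/(8 + 15))²) - 42740) = 1/((20736 + (1/23)²) - 42740) = 1/((20736 + 1/529) - 42740) = 1/(10969345/529 - 42740) = 1/(-11640115/529) = -529/11640115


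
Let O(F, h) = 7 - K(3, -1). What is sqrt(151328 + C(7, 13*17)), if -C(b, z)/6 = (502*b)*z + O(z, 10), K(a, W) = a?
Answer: 2*I*sqrt(1127065) ≈ 2123.3*I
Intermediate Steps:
O(F, h) = 4 (O(F, h) = 7 - 1*3 = 7 - 3 = 4)
C(b, z) = -24 - 3012*b*z (C(b, z) = -6*((502*b)*z + 4) = -6*(502*b*z + 4) = -6*(4 + 502*b*z) = -24 - 3012*b*z)
sqrt(151328 + C(7, 13*17)) = sqrt(151328 + (-24 - 3012*7*13*17)) = sqrt(151328 + (-24 - 3012*7*221)) = sqrt(151328 + (-24 - 4659564)) = sqrt(151328 - 4659588) = sqrt(-4508260) = 2*I*sqrt(1127065)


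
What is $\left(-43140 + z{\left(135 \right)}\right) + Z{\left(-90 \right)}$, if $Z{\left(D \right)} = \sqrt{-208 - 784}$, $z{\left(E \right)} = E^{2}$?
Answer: $-24915 + 4 i \sqrt{62} \approx -24915.0 + 31.496 i$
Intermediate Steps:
$Z{\left(D \right)} = 4 i \sqrt{62}$ ($Z{\left(D \right)} = \sqrt{-992} = 4 i \sqrt{62}$)
$\left(-43140 + z{\left(135 \right)}\right) + Z{\left(-90 \right)} = \left(-43140 + 135^{2}\right) + 4 i \sqrt{62} = \left(-43140 + 18225\right) + 4 i \sqrt{62} = -24915 + 4 i \sqrt{62}$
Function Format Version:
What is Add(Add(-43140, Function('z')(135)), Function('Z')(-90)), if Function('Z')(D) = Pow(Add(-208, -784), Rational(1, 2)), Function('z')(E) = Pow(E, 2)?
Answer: Add(-24915, Mul(4, I, Pow(62, Rational(1, 2)))) ≈ Add(-24915., Mul(31.496, I))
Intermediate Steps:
Function('Z')(D) = Mul(4, I, Pow(62, Rational(1, 2))) (Function('Z')(D) = Pow(-992, Rational(1, 2)) = Mul(4, I, Pow(62, Rational(1, 2))))
Add(Add(-43140, Function('z')(135)), Function('Z')(-90)) = Add(Add(-43140, Pow(135, 2)), Mul(4, I, Pow(62, Rational(1, 2)))) = Add(Add(-43140, 18225), Mul(4, I, Pow(62, Rational(1, 2)))) = Add(-24915, Mul(4, I, Pow(62, Rational(1, 2))))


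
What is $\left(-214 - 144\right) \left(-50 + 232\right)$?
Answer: $-65156$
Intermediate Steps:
$\left(-214 - 144\right) \left(-50 + 232\right) = \left(-358\right) 182 = -65156$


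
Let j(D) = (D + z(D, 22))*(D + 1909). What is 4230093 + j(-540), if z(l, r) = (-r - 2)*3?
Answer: 3392265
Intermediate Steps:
z(l, r) = -6 - 3*r (z(l, r) = (-2 - r)*3 = -6 - 3*r)
j(D) = (-72 + D)*(1909 + D) (j(D) = (D + (-6 - 3*22))*(D + 1909) = (D + (-6 - 66))*(1909 + D) = (D - 72)*(1909 + D) = (-72 + D)*(1909 + D))
4230093 + j(-540) = 4230093 + (-137448 + (-540)² + 1837*(-540)) = 4230093 + (-137448 + 291600 - 991980) = 4230093 - 837828 = 3392265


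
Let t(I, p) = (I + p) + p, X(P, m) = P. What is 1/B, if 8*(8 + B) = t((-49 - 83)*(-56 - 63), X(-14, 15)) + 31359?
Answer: 8/46975 ≈ 0.00017030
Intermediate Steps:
t(I, p) = I + 2*p
B = 46975/8 (B = -8 + (((-49 - 83)*(-56 - 63) + 2*(-14)) + 31359)/8 = -8 + ((-132*(-119) - 28) + 31359)/8 = -8 + ((15708 - 28) + 31359)/8 = -8 + (15680 + 31359)/8 = -8 + (⅛)*47039 = -8 + 47039/8 = 46975/8 ≈ 5871.9)
1/B = 1/(46975/8) = 8/46975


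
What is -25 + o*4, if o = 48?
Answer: 167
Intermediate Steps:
-25 + o*4 = -25 + 48*4 = -25 + 192 = 167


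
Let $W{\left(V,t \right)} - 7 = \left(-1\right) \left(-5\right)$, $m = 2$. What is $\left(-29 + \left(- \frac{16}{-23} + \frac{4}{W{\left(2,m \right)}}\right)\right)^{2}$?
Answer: $\frac{3724900}{4761} \approx 782.38$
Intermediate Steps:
$W{\left(V,t \right)} = 12$ ($W{\left(V,t \right)} = 7 - -5 = 7 + 5 = 12$)
$\left(-29 + \left(- \frac{16}{-23} + \frac{4}{W{\left(2,m \right)}}\right)\right)^{2} = \left(-29 + \left(- \frac{16}{-23} + \frac{4}{12}\right)\right)^{2} = \left(-29 + \left(\left(-16\right) \left(- \frac{1}{23}\right) + 4 \cdot \frac{1}{12}\right)\right)^{2} = \left(-29 + \left(\frac{16}{23} + \frac{1}{3}\right)\right)^{2} = \left(-29 + \frac{71}{69}\right)^{2} = \left(- \frac{1930}{69}\right)^{2} = \frac{3724900}{4761}$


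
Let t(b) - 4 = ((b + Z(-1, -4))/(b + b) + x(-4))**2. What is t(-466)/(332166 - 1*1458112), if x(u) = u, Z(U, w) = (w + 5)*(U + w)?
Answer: -14082545/978023718304 ≈ -1.4399e-5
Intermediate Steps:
Z(U, w) = (5 + w)*(U + w)
t(b) = 4 + (-4 + (-5 + b)/(2*b))**2 (t(b) = 4 + ((b + ((-4)**2 + 5*(-1) + 5*(-4) - 1*(-4)))/(b + b) - 4)**2 = 4 + ((b + (16 - 5 - 20 + 4))/((2*b)) - 4)**2 = 4 + ((b - 5)*(1/(2*b)) - 4)**2 = 4 + ((-5 + b)*(1/(2*b)) - 4)**2 = 4 + ((-5 + b)/(2*b) - 4)**2 = 4 + (-4 + (-5 + b)/(2*b))**2)
t(-466)/(332166 - 1*1458112) = ((5/4)*(5 + 13*(-466)**2 + 14*(-466))/(-466)**2)/(332166 - 1*1458112) = ((5/4)*(1/217156)*(5 + 13*217156 - 6524))/(332166 - 1458112) = ((5/4)*(1/217156)*(5 + 2823028 - 6524))/(-1125946) = ((5/4)*(1/217156)*2816509)*(-1/1125946) = (14082545/868624)*(-1/1125946) = -14082545/978023718304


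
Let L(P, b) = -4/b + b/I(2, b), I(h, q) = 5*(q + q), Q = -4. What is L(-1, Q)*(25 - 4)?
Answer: 231/10 ≈ 23.100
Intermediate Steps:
I(h, q) = 10*q (I(h, q) = 5*(2*q) = 10*q)
L(P, b) = 1/10 - 4/b (L(P, b) = -4/b + b/((10*b)) = -4/b + b*(1/(10*b)) = -4/b + 1/10 = 1/10 - 4/b)
L(-1, Q)*(25 - 4) = ((1/10)*(-40 - 4)/(-4))*(25 - 4) = ((1/10)*(-1/4)*(-44))*21 = (11/10)*21 = 231/10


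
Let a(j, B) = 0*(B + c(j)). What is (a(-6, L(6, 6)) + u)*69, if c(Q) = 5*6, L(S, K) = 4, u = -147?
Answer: -10143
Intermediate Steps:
c(Q) = 30
a(j, B) = 0 (a(j, B) = 0*(B + 30) = 0*(30 + B) = 0)
(a(-6, L(6, 6)) + u)*69 = (0 - 147)*69 = -147*69 = -10143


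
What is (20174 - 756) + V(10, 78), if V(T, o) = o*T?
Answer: 20198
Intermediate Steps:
V(T, o) = T*o
(20174 - 756) + V(10, 78) = (20174 - 756) + 10*78 = 19418 + 780 = 20198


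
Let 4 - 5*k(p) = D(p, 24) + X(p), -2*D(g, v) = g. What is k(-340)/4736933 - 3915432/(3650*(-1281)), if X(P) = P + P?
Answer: 3091269951146/3691373463575 ≈ 0.83743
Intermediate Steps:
D(g, v) = -g/2
X(P) = 2*P
k(p) = 4/5 - 3*p/10 (k(p) = 4/5 - (-p/2 + 2*p)/5 = 4/5 - 3*p/10)
k(-340)/4736933 - 3915432/(3650*(-1281)) = (4/5 - 3/10*(-340))/4736933 - 3915432/(3650*(-1281)) = (4/5 + 102)*(1/4736933) - 3915432/(-4675650) = (514/5)*(1/4736933) - 3915432*(-1/4675650) = 514/23684665 + 652572/779275 = 3091269951146/3691373463575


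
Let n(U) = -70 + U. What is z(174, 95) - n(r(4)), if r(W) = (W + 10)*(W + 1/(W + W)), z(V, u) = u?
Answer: 429/4 ≈ 107.25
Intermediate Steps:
r(W) = (10 + W)*(W + 1/(2*W))
z(174, 95) - n(r(4)) = 95 - (-70 + (1/2 + 4**2 + 5/4 + 10*4)) = 95 - (-70 + (1/2 + 16 + 5*(1/4) + 40)) = 95 - (-70 + (1/2 + 16 + 5/4 + 40)) = 95 - (-70 + 231/4) = 95 - 1*(-49/4) = 95 + 49/4 = 429/4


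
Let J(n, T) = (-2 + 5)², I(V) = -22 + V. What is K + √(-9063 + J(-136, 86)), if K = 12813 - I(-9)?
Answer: 12844 + 3*I*√1006 ≈ 12844.0 + 95.152*I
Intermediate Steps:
J(n, T) = 9 (J(n, T) = 3² = 9)
K = 12844 (K = 12813 - (-22 - 9) = 12813 - 1*(-31) = 12813 + 31 = 12844)
K + √(-9063 + J(-136, 86)) = 12844 + √(-9063 + 9) = 12844 + √(-9054) = 12844 + 3*I*√1006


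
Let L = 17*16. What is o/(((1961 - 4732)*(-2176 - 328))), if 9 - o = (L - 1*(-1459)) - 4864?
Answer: 1571/3469292 ≈ 0.00045283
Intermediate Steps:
L = 272
o = 3142 (o = 9 - ((272 - 1*(-1459)) - 4864) = 9 - ((272 + 1459) - 4864) = 9 - (1731 - 4864) = 9 - 1*(-3133) = 9 + 3133 = 3142)
o/(((1961 - 4732)*(-2176 - 328))) = 3142/(((1961 - 4732)*(-2176 - 328))) = 3142/((-2771*(-2504))) = 3142/6938584 = 3142*(1/6938584) = 1571/3469292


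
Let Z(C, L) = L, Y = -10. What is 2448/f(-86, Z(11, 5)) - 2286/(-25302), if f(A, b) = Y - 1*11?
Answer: -3438405/29519 ≈ -116.48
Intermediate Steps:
f(A, b) = -21 (f(A, b) = -10 - 1*11 = -10 - 11 = -21)
2448/f(-86, Z(11, 5)) - 2286/(-25302) = 2448/(-21) - 2286/(-25302) = 2448*(-1/21) - 2286*(-1/25302) = -816/7 + 381/4217 = -3438405/29519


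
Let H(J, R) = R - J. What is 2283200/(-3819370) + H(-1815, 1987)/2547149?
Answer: -580112935206/972850447613 ≈ -0.59630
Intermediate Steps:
2283200/(-3819370) + H(-1815, 1987)/2547149 = 2283200/(-3819370) + (1987 - 1*(-1815))/2547149 = 2283200*(-1/3819370) + (1987 + 1815)*(1/2547149) = -228320/381937 + 3802*(1/2547149) = -228320/381937 + 3802/2547149 = -580112935206/972850447613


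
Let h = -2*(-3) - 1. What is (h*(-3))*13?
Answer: -195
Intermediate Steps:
h = 5 (h = 6 - 1 = 5)
(h*(-3))*13 = (5*(-3))*13 = -15*13 = -195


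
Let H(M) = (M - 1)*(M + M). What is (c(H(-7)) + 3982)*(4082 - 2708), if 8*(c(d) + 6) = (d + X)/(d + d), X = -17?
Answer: 4894934769/896 ≈ 5.4631e+6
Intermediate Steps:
H(M) = 2*M*(-1 + M) (H(M) = (-1 + M)*(2*M) = 2*M*(-1 + M))
c(d) = -6 + (-17 + d)/(16*d) (c(d) = -6 + ((d - 17)/(d + d))/8 = -6 + ((-17 + d)/((2*d)))/8 = -6 + ((-17 + d)*(1/(2*d)))/8 = -6 + ((-17 + d)/(2*d))/8 = -6 + (-17 + d)/(16*d))
(c(H(-7)) + 3982)*(4082 - 2708) = ((-17 - 190*(-7)*(-1 - 7))/(16*((2*(-7)*(-1 - 7)))) + 3982)*(4082 - 2708) = ((-17 - 190*(-7)*(-8))/(16*((2*(-7)*(-8)))) + 3982)*1374 = ((1/16)*(-17 - 95*112)/112 + 3982)*1374 = ((1/16)*(1/112)*(-17 - 10640) + 3982)*1374 = ((1/16)*(1/112)*(-10657) + 3982)*1374 = (-10657/1792 + 3982)*1374 = (7125087/1792)*1374 = 4894934769/896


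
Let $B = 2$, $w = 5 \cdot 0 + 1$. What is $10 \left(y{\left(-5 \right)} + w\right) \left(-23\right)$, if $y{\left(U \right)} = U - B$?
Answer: $1380$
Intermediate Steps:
$w = 1$ ($w = 0 + 1 = 1$)
$y{\left(U \right)} = -2 + U$ ($y{\left(U \right)} = U - 2 = -2 + U$)
$10 \left(y{\left(-5 \right)} + w\right) \left(-23\right) = 10 \left(\left(-2 - 5\right) + 1\right) \left(-23\right) = 10 \left(-7 + 1\right) \left(-23\right) = 10 \left(-6\right) \left(-23\right) = \left(-60\right) \left(-23\right) = 1380$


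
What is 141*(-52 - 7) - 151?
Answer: -8470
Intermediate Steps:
141*(-52 - 7) - 151 = 141*(-59) - 151 = -8319 - 151 = -8470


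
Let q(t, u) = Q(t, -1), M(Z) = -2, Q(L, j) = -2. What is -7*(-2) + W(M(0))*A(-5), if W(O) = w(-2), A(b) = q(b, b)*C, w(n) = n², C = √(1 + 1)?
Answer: 14 - 8*√2 ≈ 2.6863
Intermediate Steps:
C = √2 ≈ 1.4142
q(t, u) = -2
A(b) = -2*√2
W(O) = 4 (W(O) = (-2)² = 4)
-7*(-2) + W(M(0))*A(-5) = -7*(-2) + 4*(-2*√2) = 14 - 8*√2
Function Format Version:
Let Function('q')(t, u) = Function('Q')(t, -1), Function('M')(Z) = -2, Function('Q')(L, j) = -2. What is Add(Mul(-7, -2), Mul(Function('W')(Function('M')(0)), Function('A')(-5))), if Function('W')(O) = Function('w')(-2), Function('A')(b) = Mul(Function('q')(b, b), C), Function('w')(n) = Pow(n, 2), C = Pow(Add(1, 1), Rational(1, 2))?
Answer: Add(14, Mul(-8, Pow(2, Rational(1, 2)))) ≈ 2.6863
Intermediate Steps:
C = Pow(2, Rational(1, 2)) ≈ 1.4142
Function('q')(t, u) = -2
Function('A')(b) = Mul(-2, Pow(2, Rational(1, 2)))
Function('W')(O) = 4 (Function('W')(O) = Pow(-2, 2) = 4)
Add(Mul(-7, -2), Mul(Function('W')(Function('M')(0)), Function('A')(-5))) = Add(Mul(-7, -2), Mul(4, Mul(-2, Pow(2, Rational(1, 2))))) = Add(14, Mul(-8, Pow(2, Rational(1, 2))))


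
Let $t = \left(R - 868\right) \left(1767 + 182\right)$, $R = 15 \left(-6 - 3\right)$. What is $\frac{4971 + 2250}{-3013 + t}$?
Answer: $- \frac{2407}{652620} \approx -0.0036882$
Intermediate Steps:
$R = -135$ ($R = 15 \left(-9\right) = -135$)
$t = -1954847$ ($t = \left(-135 - 868\right) \left(1767 + 182\right) = \left(-1003\right) 1949 = -1954847$)
$\frac{4971 + 2250}{-3013 + t} = \frac{4971 + 2250}{-3013 - 1954847} = \frac{7221}{-1957860} = 7221 \left(- \frac{1}{1957860}\right) = - \frac{2407}{652620}$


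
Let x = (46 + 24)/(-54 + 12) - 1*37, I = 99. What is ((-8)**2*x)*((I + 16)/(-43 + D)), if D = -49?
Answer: 9280/3 ≈ 3093.3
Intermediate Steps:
x = -116/3 (x = 70/(-42) - 37 = 70*(-1/42) - 37 = -5/3 - 37 = -116/3 ≈ -38.667)
((-8)**2*x)*((I + 16)/(-43 + D)) = ((-8)**2*(-116/3))*((99 + 16)/(-43 - 49)) = (64*(-116/3))*(115/(-92)) = -853760*(-1)/(3*92) = -7424/3*(-5/4) = 9280/3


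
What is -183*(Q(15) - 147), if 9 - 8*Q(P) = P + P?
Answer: 219051/8 ≈ 27381.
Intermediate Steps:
Q(P) = 9/8 - P/4 (Q(P) = 9/8 - (P + P)/8 = 9/8 - P/4)
-183*(Q(15) - 147) = -183*((9/8 - 1/4*15) - 147) = -183*((9/8 - 15/4) - 147) = -183*(-21/8 - 147) = -183*(-1197/8) = 219051/8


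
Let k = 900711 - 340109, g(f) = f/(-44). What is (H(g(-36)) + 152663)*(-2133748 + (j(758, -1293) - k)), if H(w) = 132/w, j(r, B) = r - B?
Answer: -411448799809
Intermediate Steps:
g(f) = -f/44 (g(f) = f*(-1/44) = -f/44)
k = 560602
(H(g(-36)) + 152663)*(-2133748 + (j(758, -1293) - k)) = (132/((-1/44*(-36))) + 152663)*(-2133748 + ((758 - 1*(-1293)) - 1*560602)) = (132/(9/11) + 152663)*(-2133748 + ((758 + 1293) - 560602)) = (132*(11/9) + 152663)*(-2133748 + (2051 - 560602)) = (484/3 + 152663)*(-2133748 - 558551) = (458473/3)*(-2692299) = -411448799809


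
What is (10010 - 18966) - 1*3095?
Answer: -12051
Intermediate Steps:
(10010 - 18966) - 1*3095 = -8956 - 3095 = -12051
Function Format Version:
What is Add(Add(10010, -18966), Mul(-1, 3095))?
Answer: -12051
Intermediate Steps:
Add(Add(10010, -18966), Mul(-1, 3095)) = Add(-8956, -3095) = -12051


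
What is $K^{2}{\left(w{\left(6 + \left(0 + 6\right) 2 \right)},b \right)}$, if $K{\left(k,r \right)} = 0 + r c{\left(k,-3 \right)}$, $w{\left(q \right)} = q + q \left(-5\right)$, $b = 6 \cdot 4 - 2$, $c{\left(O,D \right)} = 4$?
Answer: $7744$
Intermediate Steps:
$b = 22$ ($b = 24 - 2 = 22$)
$w{\left(q \right)} = - 4 q$ ($w{\left(q \right)} = q - 5 q = - 4 q$)
$K{\left(k,r \right)} = 4 r$ ($K{\left(k,r \right)} = 0 + r 4 = 0 + 4 r = 4 r$)
$K^{2}{\left(w{\left(6 + \left(0 + 6\right) 2 \right)},b \right)} = \left(4 \cdot 22\right)^{2} = 88^{2} = 7744$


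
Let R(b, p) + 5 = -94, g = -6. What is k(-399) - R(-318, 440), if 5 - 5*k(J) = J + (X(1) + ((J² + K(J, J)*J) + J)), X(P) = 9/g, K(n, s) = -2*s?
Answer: 321001/10 ≈ 32100.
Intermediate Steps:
R(b, p) = -99 (R(b, p) = -5 - 94 = -99)
X(P) = -3/2 (X(P) = 9/(-6) = 9*(-⅙) = -3/2)
k(J) = 13/10 - 2*J/5 + J²/5 (k(J) = 1 - (J + (-3/2 + ((J² + (-2*J)*J) + J)))/5 = 1 - (J + (-3/2 + ((J² - 2*J²) + J)))/5 = 1 - (J + (-3/2 + (-J² + J)))/5 = 1 - (J + (-3/2 + (J - J²)))/5 = 1 - (J + (-3/2 + J - J²))/5 = 1 - (-3/2 - J² + 2*J)/5 = 1 + (3/10 - 2*J/5 + J²/5) = 13/10 - 2*J/5 + J²/5)
k(-399) - R(-318, 440) = (13/10 - ⅖*(-399) + (⅕)*(-399)²) - 1*(-99) = (13/10 + 798/5 + (⅕)*159201) + 99 = (13/10 + 798/5 + 159201/5) + 99 = 320011/10 + 99 = 321001/10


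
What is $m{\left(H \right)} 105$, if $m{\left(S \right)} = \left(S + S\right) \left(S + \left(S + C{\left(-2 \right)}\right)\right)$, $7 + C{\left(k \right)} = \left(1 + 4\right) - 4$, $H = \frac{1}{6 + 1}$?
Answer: $- \frac{1200}{7} \approx -171.43$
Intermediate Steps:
$H = \frac{1}{7} \approx 0.14286$
$C{\left(k \right)} = -6$ ($C{\left(k \right)} = -7 + \left(\left(1 + 4\right) - 4\right) = -7 + \left(5 - 4\right) = -7 + 1 = -6$)
$m{\left(S \right)} = 2 S \left(-6 + 2 S\right)$ ($m{\left(S \right)} = \left(S + S\right) \left(S + \left(S - 6\right)\right) = 2 S \left(S + \left(-6 + S\right)\right) = 2 S \left(-6 + 2 S\right)$)
$m{\left(H \right)} 105 = 4 \cdot \frac{1}{7} \left(-3 + \frac{1}{7}\right) 105 = 4 \cdot \frac{1}{7} \left(- \frac{20}{7}\right) 105 = \left(- \frac{80}{49}\right) 105 = - \frac{1200}{7}$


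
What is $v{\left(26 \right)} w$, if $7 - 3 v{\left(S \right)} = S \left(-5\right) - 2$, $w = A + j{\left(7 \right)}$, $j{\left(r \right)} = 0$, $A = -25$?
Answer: $- \frac{3475}{3} \approx -1158.3$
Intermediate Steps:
$w = -25$ ($w = -25 + 0 = -25$)
$v{\left(S \right)} = 3 + \frac{5 S}{3}$ ($v{\left(S \right)} = \frac{7}{3} - \frac{S \left(-5\right) - 2}{3} = \frac{7}{3} - \frac{- 5 S - 2}{3} = \frac{7}{3} - \frac{-2 - 5 S}{3} = \frac{7}{3} + \left(\frac{2}{3} + \frac{5 S}{3}\right) = 3 + \frac{5 S}{3}$)
$v{\left(26 \right)} w = \left(3 + \frac{5}{3} \cdot 26\right) \left(-25\right) = \left(3 + \frac{130}{3}\right) \left(-25\right) = \frac{139}{3} \left(-25\right) = - \frac{3475}{3}$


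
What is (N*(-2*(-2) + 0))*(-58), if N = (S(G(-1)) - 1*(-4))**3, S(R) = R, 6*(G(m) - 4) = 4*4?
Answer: -7602176/27 ≈ -2.8156e+5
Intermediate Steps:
G(m) = 20/3 (G(m) = 4 + (4*4)/6 = 4 + (1/6)*16 = 4 + 8/3 = 20/3)
N = 32768/27 (N = (20/3 - 1*(-4))**3 = (20/3 + 4)**3 = (32/3)**3 = 32768/27 ≈ 1213.6)
(N*(-2*(-2) + 0))*(-58) = (32768*(-2*(-2) + 0)/27)*(-58) = (32768*(4 + 0)/27)*(-58) = ((32768/27)*4)*(-58) = (131072/27)*(-58) = -7602176/27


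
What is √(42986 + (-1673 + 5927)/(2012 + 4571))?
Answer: 2*√465716132159/6583 ≈ 207.33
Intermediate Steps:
√(42986 + (-1673 + 5927)/(2012 + 4571)) = √(42986 + 4254/6583) = √(282981092/6583) = 2*√465716132159/6583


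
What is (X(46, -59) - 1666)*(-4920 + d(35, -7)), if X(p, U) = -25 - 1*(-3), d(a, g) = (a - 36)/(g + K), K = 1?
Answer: 24914036/3 ≈ 8.3047e+6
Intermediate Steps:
d(a, g) = (-36 + a)/(1 + g) (d(a, g) = (a - 36)/(g + 1) = (-36 + a)/(1 + g))
X(p, U) = -22 (X(p, U) = -25 + 3 = -22)
(X(46, -59) - 1666)*(-4920 + d(35, -7)) = (-22 - 1666)*(-4920 + (-36 + 35)/(1 - 7)) = -1688*(-4920 - 1/(-6)) = -1688*(-4920 - 1/6*(-1)) = -1688*(-4920 + 1/6) = -1688*(-29519/6) = 24914036/3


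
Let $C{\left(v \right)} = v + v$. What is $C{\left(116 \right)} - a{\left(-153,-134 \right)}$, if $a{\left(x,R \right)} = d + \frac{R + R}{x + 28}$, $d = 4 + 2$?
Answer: $\frac{27982}{125} \approx 223.86$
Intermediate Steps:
$C{\left(v \right)} = 2 v$
$d = 6$
$a{\left(x,R \right)} = 6 + \frac{2 R}{28 + x}$ ($a{\left(x,R \right)} = 6 + \frac{R + R}{x + 28} = 6 + \frac{2 R}{28 + x}$)
$C{\left(116 \right)} - a{\left(-153,-134 \right)} = 2 \cdot 116 - \frac{2 \left(84 - 134 + 3 \left(-153\right)\right)}{28 - 153} = 232 - \frac{2 \left(84 - 134 - 459\right)}{-125} = 232 - 2 \left(- \frac{1}{125}\right) \left(-509\right) = 232 - \frac{1018}{125} = \frac{27982}{125}$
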